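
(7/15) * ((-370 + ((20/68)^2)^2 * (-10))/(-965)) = 43272628/241793295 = 0.18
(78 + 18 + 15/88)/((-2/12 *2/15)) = -380835/88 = -4327.67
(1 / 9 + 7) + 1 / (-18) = 127 / 18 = 7.06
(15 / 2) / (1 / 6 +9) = 9 / 11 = 0.82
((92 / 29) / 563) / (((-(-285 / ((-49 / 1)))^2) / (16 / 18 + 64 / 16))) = -9719248 / 11935445175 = -0.00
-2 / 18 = -1 / 9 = -0.11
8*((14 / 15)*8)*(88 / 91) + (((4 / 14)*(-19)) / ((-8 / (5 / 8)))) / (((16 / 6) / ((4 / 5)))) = 5057387 / 87360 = 57.89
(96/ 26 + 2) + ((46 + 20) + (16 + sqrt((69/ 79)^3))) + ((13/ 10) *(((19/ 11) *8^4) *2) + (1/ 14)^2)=69 *sqrt(5451)/ 6241 + 2590132091/ 140140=18483.28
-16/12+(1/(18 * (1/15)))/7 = -17/14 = -1.21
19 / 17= 1.12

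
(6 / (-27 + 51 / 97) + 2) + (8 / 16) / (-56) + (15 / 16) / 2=53525 / 23968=2.23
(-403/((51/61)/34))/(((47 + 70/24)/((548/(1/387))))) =-41707714464/599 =-69628905.62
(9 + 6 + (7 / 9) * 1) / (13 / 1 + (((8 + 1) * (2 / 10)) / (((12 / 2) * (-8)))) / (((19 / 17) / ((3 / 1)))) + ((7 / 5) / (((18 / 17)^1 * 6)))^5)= 13764747052800000 / 11254014189155381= 1.22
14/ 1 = 14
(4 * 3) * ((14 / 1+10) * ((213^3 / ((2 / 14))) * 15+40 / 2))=292227179040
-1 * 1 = -1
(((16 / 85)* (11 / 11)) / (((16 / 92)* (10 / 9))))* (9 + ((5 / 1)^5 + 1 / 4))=2595159 / 850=3053.13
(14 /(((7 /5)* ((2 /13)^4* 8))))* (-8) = -142805 /8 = -17850.62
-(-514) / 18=257 / 9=28.56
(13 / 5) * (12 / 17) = 156 / 85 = 1.84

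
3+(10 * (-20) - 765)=-962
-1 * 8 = -8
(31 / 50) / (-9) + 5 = 2219 / 450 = 4.93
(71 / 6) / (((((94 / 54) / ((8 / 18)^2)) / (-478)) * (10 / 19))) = -2579288 / 2115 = -1219.52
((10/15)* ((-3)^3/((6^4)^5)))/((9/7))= -0.00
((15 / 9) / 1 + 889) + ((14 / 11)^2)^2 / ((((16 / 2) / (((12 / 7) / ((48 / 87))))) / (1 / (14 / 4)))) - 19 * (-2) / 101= 3954156715 / 4436223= 891.33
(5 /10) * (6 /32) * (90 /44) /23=135 /16192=0.01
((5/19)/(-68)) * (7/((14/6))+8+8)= -5/68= -0.07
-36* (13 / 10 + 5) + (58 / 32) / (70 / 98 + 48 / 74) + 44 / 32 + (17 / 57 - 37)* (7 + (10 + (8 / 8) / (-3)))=-4036068437 / 4829040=-835.79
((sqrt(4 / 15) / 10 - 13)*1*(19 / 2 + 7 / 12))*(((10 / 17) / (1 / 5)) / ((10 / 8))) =-15730 / 51 + 242*sqrt(15) / 765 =-307.21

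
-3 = -3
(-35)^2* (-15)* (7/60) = -8575/4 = -2143.75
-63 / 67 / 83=-63 / 5561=-0.01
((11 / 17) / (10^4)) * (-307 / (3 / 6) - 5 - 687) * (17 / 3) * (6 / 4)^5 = -581823 / 160000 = -3.64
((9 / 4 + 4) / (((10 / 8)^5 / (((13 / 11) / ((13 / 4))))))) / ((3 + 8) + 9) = 256 / 6875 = 0.04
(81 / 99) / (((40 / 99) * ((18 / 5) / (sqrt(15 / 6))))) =9 * sqrt(10) / 32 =0.89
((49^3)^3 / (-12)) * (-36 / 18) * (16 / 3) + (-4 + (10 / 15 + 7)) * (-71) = 13027308783281249 / 9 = 1447478753697916.56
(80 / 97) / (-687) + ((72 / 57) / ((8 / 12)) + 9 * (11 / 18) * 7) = 102287825 / 2532282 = 40.39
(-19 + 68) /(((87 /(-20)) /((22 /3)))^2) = 9486400 /68121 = 139.26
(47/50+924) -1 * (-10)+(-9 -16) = 45497/50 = 909.94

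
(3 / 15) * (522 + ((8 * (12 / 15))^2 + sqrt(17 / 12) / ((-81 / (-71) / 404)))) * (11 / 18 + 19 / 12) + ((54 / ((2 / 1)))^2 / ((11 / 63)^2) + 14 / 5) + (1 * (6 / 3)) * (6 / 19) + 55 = 566509 * sqrt(51) / 21870 + 125273211677 / 5172750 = 24402.90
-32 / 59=-0.54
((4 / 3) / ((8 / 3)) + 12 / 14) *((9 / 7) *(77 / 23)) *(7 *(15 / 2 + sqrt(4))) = 35739 / 92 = 388.47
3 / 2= 1.50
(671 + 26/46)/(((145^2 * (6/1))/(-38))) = -293474/1450725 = -0.20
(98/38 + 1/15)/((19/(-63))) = -15834/1805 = -8.77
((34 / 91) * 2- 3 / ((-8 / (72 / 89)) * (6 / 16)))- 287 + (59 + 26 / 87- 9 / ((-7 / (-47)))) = -201923399 / 704613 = -286.57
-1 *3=-3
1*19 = 19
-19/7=-2.71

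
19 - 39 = -20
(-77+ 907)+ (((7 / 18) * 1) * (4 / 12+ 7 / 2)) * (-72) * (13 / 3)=3284 / 9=364.89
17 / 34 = 1 / 2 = 0.50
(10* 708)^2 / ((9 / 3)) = 16708800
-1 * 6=-6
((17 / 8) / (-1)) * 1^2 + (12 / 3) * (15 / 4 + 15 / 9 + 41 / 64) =1061 / 48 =22.10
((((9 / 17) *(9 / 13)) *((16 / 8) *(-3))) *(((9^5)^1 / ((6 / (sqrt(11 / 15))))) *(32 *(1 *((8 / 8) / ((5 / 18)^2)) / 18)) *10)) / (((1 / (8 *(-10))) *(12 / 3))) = 7346640384 *sqrt(165) / 1105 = 85402085.43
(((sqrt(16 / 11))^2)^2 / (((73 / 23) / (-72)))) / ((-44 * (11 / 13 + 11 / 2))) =918528 / 5343965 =0.17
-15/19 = -0.79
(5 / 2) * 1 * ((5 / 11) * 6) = 75 / 11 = 6.82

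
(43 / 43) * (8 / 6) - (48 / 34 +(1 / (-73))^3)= -1556017 / 19839867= -0.08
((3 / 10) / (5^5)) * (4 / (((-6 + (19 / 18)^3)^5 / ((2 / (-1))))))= 80959687397729501184 / 275359622153153073998328125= 0.00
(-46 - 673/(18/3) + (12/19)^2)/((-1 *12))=341725/25992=13.15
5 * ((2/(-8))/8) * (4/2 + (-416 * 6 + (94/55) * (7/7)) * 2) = 137131/176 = 779.15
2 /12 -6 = -35 /6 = -5.83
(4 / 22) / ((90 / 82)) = 82 / 495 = 0.17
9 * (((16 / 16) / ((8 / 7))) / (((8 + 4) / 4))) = 21 / 8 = 2.62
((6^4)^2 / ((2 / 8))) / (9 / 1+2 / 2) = 3359232 / 5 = 671846.40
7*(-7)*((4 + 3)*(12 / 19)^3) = -592704 / 6859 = -86.41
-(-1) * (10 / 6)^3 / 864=125 / 23328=0.01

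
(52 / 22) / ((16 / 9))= 117 / 88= 1.33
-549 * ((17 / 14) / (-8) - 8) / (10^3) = 501237 / 112000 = 4.48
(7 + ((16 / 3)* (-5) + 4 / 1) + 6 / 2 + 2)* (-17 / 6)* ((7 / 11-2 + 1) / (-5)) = 1088 / 495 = 2.20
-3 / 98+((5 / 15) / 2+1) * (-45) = -2574 / 49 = -52.53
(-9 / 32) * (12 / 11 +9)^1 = -999 / 352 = -2.84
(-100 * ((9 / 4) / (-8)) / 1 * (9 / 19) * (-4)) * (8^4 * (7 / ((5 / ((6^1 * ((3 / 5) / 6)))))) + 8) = -3491748 / 19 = -183776.21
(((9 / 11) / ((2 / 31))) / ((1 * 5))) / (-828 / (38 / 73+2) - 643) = -279 / 106865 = -0.00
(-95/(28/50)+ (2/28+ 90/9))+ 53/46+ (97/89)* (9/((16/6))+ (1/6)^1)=-53152303/343896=-154.56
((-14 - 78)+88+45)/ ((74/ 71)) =2911/ 74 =39.34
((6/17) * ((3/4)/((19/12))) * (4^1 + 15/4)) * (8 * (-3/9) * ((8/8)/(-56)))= 279/4522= 0.06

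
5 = 5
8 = 8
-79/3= -26.33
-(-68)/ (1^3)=68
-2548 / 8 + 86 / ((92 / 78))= -11297 / 46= -245.59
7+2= 9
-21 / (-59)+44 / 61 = 3877 / 3599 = 1.08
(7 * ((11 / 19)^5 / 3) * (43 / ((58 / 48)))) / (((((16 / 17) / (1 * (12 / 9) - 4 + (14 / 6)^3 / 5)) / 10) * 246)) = -14009665439 / 476941237182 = -0.03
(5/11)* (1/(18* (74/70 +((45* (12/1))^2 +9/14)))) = 25/288685683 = 0.00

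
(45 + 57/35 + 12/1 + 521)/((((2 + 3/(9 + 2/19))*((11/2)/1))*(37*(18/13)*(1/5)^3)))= 87741275/794871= 110.38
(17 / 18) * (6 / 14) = 0.40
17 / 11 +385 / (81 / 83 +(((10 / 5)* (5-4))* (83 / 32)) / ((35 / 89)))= 208036977 / 7243291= 28.72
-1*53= -53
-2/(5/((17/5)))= -34/25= -1.36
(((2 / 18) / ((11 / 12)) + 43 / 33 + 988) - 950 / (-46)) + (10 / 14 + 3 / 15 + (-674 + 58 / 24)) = 12021809 / 35420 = 339.41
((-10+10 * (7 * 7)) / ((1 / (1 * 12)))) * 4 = 23040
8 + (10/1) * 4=48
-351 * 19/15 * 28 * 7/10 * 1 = -8714.16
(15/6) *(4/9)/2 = 5/9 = 0.56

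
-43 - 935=-978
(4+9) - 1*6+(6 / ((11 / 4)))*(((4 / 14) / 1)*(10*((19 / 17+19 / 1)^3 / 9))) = 2136071467 / 378301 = 5646.49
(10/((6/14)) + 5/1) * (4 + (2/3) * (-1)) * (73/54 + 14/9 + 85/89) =7889275/21627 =364.79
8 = 8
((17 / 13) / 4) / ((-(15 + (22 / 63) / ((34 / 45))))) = -2023 / 95680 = -0.02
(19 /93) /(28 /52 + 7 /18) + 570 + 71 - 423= 1467968 /6727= 218.22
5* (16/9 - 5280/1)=-237520/9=-26391.11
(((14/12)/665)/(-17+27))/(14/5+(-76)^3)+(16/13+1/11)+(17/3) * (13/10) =3108751135741/357807055320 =8.69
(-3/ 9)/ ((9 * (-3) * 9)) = 1/ 729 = 0.00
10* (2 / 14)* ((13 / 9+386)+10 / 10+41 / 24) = 20065 / 36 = 557.36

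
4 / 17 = 0.24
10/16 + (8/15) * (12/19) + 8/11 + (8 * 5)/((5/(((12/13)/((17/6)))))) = 7936101/1847560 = 4.30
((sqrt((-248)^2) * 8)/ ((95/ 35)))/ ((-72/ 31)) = -53816/ 171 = -314.71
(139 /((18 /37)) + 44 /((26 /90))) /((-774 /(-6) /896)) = 3042.44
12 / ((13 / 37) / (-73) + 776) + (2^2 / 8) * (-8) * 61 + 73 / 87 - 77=-320.15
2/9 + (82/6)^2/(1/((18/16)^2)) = 136289/576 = 236.61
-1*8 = -8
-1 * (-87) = 87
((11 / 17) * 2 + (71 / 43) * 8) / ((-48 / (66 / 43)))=-58311 / 125732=-0.46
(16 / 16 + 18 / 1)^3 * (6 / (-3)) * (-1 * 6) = 82308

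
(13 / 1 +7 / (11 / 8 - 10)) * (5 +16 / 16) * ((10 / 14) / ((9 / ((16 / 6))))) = 67280 / 4347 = 15.48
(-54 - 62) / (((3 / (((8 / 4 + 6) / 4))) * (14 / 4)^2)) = -928 / 147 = -6.31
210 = 210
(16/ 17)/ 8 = 2/ 17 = 0.12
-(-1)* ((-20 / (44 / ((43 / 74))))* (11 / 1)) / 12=-215 / 888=-0.24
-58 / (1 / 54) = -3132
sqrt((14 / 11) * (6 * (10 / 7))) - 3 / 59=-3 / 59 +2 * sqrt(330) / 11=3.25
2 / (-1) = -2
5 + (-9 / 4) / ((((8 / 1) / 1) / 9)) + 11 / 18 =887 / 288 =3.08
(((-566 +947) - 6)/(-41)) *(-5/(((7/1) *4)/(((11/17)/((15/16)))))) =5500/4879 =1.13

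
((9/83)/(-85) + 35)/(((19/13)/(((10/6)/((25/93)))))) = 99507148/670225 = 148.47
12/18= 2/3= 0.67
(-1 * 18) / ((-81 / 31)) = 62 / 9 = 6.89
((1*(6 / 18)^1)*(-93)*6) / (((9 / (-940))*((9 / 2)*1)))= 4317.04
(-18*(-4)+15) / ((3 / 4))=116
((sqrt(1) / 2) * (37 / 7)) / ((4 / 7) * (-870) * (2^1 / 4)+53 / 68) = -1258 / 117949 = -0.01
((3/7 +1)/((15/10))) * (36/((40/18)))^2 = 8748/35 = 249.94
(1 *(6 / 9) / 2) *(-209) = -209 / 3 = -69.67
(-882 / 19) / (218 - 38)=-49 / 190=-0.26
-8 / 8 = -1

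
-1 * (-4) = 4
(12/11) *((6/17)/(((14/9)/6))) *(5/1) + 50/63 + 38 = 544508/11781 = 46.22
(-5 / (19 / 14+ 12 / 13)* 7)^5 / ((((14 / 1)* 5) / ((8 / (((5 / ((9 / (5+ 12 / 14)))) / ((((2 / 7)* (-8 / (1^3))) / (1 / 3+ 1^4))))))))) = 207125155176436224 / 4037516659075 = 51300.14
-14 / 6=-2.33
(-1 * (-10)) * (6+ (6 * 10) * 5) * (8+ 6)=42840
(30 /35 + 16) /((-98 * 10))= -59 /3430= -0.02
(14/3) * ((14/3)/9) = 196/81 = 2.42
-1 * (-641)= 641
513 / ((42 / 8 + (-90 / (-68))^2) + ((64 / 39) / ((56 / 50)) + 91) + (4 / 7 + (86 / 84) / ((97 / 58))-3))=872443026 / 166071205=5.25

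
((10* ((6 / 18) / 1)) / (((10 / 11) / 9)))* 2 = 66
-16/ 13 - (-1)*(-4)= -68/ 13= -5.23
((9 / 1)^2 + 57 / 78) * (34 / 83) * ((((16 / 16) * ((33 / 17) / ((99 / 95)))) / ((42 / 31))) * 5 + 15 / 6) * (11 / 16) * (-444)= -2170836250 / 22659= -95804.59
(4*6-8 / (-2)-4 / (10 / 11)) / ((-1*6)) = -59 / 15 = -3.93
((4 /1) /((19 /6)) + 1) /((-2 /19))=-43 /2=-21.50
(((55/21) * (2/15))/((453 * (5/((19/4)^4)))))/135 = 1433531/2465769600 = 0.00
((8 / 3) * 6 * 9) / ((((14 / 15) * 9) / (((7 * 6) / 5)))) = 144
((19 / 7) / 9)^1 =19 / 63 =0.30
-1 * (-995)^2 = -990025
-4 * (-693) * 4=11088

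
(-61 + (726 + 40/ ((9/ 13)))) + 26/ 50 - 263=103567/ 225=460.30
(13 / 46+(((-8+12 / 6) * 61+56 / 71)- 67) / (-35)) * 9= 12995163 / 114310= 113.68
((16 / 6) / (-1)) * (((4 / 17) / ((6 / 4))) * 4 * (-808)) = 1351.95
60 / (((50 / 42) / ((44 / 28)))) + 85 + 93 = 1286 / 5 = 257.20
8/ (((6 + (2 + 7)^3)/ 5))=8/ 147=0.05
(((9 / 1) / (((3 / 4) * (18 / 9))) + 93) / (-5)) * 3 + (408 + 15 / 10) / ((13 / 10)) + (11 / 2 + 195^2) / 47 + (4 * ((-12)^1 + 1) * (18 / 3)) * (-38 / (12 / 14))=12768.76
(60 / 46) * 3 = 90 / 23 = 3.91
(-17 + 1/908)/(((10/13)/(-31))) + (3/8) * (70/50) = 778134/1135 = 685.58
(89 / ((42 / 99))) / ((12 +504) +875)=2937 / 19474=0.15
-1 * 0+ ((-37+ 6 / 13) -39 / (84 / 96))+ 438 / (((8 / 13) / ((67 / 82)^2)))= 964477277 / 2447536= 394.06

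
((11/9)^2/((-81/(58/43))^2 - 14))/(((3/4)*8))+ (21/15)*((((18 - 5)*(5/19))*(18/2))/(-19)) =-2.27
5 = 5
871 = 871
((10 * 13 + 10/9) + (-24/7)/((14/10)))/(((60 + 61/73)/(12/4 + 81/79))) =439054120/51573333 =8.51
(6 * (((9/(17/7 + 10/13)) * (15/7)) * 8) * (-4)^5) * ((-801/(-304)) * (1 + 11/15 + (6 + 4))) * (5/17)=-84450263040/31331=-2695421.88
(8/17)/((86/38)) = 152/731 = 0.21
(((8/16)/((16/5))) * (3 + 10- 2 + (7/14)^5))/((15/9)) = 1059/1024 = 1.03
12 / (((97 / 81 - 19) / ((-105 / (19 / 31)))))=225990 / 1957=115.48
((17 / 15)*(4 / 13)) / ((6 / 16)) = 544 / 585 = 0.93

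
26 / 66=13 / 33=0.39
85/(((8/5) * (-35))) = -1.52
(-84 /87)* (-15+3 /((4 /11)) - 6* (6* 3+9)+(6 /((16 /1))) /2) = 651 /4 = 162.75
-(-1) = 1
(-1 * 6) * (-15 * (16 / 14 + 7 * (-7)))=-30150 / 7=-4307.14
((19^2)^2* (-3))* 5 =-1954815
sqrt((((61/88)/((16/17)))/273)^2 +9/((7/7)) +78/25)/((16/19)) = 19*sqrt(44768597899393)/30750720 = 4.13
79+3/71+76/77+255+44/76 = 34860632/103873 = 335.61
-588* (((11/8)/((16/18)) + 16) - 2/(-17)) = -2825193/272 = -10386.74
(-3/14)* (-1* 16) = 24/7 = 3.43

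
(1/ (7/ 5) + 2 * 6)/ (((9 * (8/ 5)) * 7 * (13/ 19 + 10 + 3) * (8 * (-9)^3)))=-1691/ 1069915392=-0.00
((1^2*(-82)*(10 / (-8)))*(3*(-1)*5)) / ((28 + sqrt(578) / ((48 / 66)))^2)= -72068400 / 2381321 + 50265600*sqrt(2) / 2381321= -0.41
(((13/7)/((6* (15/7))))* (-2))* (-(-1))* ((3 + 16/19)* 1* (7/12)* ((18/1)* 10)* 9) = -19929/19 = -1048.89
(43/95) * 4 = 172/95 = 1.81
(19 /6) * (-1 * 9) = -57 /2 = -28.50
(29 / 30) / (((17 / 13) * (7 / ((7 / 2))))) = 377 / 1020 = 0.37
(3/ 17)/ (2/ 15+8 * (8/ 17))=45/ 994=0.05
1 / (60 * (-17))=-1 / 1020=-0.00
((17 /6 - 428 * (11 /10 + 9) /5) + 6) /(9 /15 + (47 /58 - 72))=338401 /27915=12.12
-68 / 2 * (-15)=510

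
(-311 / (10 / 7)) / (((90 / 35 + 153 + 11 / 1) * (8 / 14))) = -106673 / 46640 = -2.29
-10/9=-1.11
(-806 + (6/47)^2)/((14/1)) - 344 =-6209481/15463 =-401.57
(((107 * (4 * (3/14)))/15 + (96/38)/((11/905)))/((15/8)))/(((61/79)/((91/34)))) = 6429537608/16254975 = 395.54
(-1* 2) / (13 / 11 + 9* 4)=-22 / 409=-0.05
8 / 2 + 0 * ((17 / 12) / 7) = 4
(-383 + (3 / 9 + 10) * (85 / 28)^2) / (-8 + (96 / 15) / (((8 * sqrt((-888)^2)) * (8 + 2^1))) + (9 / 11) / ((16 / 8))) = 37.91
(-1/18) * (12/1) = -2/3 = -0.67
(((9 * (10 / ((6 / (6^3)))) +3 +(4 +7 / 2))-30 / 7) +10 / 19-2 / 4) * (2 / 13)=863500 / 1729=499.42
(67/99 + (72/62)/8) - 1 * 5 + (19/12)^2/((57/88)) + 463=4260008/9207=462.69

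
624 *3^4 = 50544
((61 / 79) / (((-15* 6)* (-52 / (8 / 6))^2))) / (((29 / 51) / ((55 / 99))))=-1037 / 188168994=-0.00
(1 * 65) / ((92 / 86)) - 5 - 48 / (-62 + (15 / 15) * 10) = 33897 / 598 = 56.68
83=83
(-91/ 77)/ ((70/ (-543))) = 7059/ 770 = 9.17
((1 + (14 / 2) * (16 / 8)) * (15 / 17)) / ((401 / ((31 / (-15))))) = -465 / 6817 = -0.07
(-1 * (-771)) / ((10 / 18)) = 6939 / 5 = 1387.80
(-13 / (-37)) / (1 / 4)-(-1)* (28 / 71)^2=291140 / 186517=1.56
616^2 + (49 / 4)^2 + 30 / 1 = 379636.06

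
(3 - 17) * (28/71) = -392/71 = -5.52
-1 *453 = -453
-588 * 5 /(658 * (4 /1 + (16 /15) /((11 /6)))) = -275 /282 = -0.98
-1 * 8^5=-32768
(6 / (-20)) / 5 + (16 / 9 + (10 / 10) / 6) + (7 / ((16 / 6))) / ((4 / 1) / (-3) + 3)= 6227 / 1800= 3.46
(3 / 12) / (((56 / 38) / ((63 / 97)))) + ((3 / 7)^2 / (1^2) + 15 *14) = 15992427 / 76048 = 210.29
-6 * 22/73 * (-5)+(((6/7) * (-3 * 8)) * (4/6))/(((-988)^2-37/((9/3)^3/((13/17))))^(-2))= -468948396723525804860/35885997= -13067726576567.62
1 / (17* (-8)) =-1 / 136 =-0.01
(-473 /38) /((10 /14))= -3311 /190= -17.43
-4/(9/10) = -40/9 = -4.44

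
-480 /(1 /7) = -3360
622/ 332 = 311/ 166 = 1.87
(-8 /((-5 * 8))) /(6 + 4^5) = 1 /5150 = 0.00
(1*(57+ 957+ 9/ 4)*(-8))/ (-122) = 4065/ 61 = 66.64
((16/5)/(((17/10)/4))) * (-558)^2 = 39854592/17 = 2344387.76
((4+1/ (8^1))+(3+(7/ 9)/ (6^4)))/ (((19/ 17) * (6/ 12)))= 1412921/ 110808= 12.75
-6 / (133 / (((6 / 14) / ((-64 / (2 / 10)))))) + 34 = 5064649 / 148960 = 34.00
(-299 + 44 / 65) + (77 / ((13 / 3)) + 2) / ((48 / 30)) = -148703 / 520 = -285.97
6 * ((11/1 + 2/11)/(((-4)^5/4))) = -369/1408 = -0.26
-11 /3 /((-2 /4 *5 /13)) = 286 /15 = 19.07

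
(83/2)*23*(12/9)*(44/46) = 3652/3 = 1217.33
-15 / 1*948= -14220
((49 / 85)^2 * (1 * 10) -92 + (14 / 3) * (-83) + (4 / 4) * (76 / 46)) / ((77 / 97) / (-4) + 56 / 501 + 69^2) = -3064582674152 / 30757809965465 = -0.10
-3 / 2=-1.50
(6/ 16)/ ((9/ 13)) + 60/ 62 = 1123/ 744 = 1.51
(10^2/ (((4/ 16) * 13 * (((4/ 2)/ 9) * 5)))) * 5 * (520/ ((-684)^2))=500/ 3249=0.15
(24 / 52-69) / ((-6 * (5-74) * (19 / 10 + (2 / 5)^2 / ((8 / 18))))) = -2475 / 33787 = -0.07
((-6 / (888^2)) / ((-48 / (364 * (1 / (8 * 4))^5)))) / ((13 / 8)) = 7 / 6614786506752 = 0.00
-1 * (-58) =58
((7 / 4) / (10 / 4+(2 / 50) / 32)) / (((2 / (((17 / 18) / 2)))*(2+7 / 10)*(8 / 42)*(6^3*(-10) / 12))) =-20825 / 11669832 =-0.00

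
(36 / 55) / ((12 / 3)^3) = 9 / 880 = 0.01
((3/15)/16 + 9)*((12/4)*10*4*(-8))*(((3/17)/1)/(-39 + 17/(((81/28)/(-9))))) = 233604/14059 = 16.62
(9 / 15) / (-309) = -1 / 515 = -0.00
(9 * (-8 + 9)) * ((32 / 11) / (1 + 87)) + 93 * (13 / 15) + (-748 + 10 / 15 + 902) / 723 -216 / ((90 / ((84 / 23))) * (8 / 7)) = 2216595983 / 30181635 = 73.44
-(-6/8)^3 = 0.42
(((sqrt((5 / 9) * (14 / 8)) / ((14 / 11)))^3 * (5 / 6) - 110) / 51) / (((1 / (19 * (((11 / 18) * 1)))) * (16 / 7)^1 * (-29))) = 80465 / 212976 - 6954475 * sqrt(35) / 30913892352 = 0.38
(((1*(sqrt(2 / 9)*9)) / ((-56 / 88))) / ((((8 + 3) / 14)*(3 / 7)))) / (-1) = 14*sqrt(2) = 19.80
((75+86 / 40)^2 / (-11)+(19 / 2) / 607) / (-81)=481711181 / 72111600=6.68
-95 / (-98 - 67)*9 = 57 / 11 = 5.18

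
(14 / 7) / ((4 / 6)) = 3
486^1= 486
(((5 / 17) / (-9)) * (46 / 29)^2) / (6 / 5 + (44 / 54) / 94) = -0.07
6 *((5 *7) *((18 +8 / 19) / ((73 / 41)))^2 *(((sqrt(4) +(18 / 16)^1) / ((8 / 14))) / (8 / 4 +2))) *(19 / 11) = 945956484375 / 17820176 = 53083.45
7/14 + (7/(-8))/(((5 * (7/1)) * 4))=79/160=0.49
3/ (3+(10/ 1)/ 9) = 27/ 37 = 0.73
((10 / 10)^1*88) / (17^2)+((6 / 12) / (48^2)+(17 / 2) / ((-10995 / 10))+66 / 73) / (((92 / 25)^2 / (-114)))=-728086635184591 / 100522099863552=-7.24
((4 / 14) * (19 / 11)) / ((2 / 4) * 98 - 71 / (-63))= 171 / 17369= 0.01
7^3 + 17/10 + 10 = 3547/10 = 354.70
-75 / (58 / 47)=-3525 / 58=-60.78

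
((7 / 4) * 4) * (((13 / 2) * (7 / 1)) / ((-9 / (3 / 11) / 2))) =-637 / 33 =-19.30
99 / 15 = 33 / 5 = 6.60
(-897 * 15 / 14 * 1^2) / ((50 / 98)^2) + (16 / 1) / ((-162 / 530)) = -75824053 / 20250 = -3744.40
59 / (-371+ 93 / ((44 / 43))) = -2596 / 12325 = -0.21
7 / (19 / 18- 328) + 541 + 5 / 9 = 28682356 / 52965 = 541.53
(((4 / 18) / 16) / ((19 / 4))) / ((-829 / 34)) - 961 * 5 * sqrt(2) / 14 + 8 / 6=188995 / 141759 - 4805 * sqrt(2) / 14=-484.05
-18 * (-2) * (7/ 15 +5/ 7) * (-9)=-13392/ 35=-382.63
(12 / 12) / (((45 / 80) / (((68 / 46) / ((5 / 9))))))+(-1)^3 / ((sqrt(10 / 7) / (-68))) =544 / 115+34 *sqrt(70) / 5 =61.62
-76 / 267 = -0.28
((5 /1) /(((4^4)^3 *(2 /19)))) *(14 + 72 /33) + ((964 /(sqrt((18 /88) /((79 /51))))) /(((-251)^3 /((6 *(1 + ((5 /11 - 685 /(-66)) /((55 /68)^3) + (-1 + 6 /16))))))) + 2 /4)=92283143 /184549376 - 8025270598 *sqrt(44319) /80506446834825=0.48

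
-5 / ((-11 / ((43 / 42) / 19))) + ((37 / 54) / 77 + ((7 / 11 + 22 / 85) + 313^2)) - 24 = 328861780607 / 3357585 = 97945.93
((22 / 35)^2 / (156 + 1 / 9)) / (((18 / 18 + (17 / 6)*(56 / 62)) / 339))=0.24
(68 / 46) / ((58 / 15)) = 0.38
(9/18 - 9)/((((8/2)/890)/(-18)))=68085/2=34042.50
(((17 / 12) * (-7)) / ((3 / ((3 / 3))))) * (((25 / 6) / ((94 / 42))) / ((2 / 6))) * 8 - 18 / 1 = -23363 / 141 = -165.70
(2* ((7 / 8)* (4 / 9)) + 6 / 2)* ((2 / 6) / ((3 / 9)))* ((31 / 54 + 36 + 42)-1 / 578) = 1226200 / 4131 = 296.83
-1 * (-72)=72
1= 1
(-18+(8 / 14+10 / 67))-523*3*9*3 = -19876351 / 469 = -42380.28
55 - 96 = -41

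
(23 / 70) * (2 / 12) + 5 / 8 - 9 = -8.32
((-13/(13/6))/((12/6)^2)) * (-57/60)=57/40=1.42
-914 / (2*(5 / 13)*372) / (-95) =5941 / 176700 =0.03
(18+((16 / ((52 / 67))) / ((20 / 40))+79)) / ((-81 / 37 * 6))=-22163 / 2106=-10.52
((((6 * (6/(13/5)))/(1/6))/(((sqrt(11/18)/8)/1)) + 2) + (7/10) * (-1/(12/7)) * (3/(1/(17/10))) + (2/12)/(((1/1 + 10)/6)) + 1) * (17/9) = 8381/4400 + 48960 * sqrt(22)/143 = 1607.80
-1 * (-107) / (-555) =-107 / 555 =-0.19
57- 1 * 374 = -317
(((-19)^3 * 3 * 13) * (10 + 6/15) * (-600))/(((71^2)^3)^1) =1669206240/128100283921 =0.01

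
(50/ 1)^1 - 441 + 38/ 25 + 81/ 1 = -7712/ 25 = -308.48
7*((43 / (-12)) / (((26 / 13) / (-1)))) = 301 / 24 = 12.54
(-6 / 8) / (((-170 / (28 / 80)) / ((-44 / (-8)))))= 231 / 27200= 0.01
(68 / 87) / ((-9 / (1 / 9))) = -68 / 7047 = -0.01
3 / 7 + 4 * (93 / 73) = 2823 / 511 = 5.52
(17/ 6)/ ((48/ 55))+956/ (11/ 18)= 4966189/ 3168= 1567.61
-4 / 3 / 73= -4 / 219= -0.02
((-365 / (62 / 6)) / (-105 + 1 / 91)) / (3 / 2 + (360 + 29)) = 99645 / 115655947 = 0.00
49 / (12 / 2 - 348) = -49 / 342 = -0.14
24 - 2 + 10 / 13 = 296 / 13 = 22.77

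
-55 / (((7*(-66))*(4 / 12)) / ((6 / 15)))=1 / 7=0.14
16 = 16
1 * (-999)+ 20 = -979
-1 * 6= -6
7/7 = 1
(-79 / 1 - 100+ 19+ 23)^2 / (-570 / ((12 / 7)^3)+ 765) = 5405472 / 187735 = 28.79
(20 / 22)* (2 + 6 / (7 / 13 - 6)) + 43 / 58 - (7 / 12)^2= 3980815 / 3261456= 1.22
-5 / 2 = -2.50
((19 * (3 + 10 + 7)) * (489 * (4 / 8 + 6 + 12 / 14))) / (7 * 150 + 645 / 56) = 5103856 / 3963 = 1287.88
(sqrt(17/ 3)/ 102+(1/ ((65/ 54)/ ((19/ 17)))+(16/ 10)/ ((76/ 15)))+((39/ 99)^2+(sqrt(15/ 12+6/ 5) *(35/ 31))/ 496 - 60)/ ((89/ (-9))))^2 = (-10082827755 *sqrt(5)+204496417840 *sqrt(51)+456554970852768)^2/ 3915743743775817164189721600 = 53.57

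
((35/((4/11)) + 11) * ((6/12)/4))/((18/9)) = 429/64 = 6.70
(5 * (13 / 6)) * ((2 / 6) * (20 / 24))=325 / 108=3.01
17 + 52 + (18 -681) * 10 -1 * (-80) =-6481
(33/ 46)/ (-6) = -11/ 92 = -0.12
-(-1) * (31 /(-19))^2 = 961 /361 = 2.66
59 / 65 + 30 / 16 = 1447 / 520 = 2.78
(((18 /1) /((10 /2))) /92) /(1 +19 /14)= 21 /1265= 0.02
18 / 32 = 9 / 16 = 0.56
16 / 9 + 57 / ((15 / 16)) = 2816 / 45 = 62.58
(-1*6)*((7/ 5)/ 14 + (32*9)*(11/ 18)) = -1056.60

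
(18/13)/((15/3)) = 18/65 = 0.28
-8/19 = -0.42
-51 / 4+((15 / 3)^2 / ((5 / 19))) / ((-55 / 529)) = -40765 / 44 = -926.48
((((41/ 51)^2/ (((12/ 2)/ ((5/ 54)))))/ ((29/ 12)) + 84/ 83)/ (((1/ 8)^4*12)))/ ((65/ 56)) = 9850012540928/ 32962095855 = 298.83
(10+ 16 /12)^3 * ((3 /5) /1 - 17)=-3222928 /135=-23873.54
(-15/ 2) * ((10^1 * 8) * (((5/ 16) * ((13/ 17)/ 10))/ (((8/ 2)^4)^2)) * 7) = -6825/ 4456448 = -0.00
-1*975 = -975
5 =5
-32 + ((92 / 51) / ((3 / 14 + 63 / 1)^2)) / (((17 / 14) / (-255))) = -85467328 / 2662965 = -32.09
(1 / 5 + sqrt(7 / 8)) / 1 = 1 / 5 + sqrt(14) / 4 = 1.14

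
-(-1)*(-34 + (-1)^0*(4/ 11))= -370/ 11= -33.64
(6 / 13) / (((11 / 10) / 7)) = 420 / 143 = 2.94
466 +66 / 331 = 154312 / 331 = 466.20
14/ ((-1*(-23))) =14/ 23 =0.61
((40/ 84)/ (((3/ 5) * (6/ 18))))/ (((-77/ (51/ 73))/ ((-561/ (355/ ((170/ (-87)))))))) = -491300/ 7365043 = -0.07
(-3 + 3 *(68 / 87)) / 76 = -0.01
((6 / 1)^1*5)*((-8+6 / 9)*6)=-1320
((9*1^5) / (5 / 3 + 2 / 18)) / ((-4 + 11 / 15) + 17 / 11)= -13365 / 4544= -2.94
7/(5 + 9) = 1/2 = 0.50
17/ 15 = 1.13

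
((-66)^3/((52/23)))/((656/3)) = -2479653/4264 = -581.53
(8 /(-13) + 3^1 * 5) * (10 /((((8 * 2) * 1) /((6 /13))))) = 2805 /676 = 4.15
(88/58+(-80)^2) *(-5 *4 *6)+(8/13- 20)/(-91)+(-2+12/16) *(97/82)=-1234876219513/1607528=-768183.33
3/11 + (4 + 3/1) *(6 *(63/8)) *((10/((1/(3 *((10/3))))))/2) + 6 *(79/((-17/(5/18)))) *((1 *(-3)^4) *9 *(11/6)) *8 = -24786033/374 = -66272.82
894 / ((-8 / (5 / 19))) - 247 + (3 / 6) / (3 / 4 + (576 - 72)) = -276.41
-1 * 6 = -6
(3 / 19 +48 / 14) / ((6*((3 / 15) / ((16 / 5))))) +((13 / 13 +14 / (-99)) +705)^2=649479982072 / 1303533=498245.91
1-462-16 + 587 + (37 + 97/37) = 5536/37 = 149.62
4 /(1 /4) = 16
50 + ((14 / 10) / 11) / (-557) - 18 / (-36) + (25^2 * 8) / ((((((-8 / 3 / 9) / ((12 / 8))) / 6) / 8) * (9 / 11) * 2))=-45489880879 / 61270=-742449.50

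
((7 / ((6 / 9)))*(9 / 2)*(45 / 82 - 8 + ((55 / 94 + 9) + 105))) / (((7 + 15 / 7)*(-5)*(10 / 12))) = -819388143 / 6166400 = -132.88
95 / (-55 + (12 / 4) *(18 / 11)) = -55 / 29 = -1.90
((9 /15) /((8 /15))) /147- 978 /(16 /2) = -47919 /392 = -122.24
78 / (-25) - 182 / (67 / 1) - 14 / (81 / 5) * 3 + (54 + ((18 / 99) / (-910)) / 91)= 187733805223 / 4119590475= 45.57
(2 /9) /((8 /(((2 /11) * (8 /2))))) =2 /99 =0.02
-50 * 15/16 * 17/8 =-6375/64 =-99.61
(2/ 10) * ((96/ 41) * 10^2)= 1920/ 41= 46.83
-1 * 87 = -87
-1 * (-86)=86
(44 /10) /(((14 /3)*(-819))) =-11 /9555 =-0.00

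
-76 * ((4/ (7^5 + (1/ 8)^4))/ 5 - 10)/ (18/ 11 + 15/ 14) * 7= 94000289229616/ 47844823735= 1964.69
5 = 5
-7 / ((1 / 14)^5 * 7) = -537824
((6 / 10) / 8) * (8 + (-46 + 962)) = 693 / 10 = 69.30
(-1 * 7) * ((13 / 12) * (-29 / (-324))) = -2639 / 3888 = -0.68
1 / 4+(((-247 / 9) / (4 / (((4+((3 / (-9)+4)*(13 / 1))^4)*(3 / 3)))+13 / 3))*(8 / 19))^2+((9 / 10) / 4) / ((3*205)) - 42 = -75542541536755451165502107 / 2180882132703709063864200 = -34.64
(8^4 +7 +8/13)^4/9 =8099160521552003281/257049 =31508235867682.83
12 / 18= 2 / 3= 0.67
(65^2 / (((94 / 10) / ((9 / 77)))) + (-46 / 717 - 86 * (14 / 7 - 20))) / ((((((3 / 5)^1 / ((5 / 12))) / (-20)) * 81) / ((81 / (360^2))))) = -20764695775 / 121064061888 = -0.17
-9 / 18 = -1 / 2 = -0.50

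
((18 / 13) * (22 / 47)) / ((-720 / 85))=-187 / 2444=-0.08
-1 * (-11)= 11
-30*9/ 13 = -20.77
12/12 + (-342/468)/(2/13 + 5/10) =-2/17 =-0.12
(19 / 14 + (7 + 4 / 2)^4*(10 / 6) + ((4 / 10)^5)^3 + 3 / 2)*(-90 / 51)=-14019470216220006 / 726318359375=-19302.10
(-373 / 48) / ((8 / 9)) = -1119 / 128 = -8.74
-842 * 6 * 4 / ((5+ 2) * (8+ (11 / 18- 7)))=-363744 / 203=-1791.84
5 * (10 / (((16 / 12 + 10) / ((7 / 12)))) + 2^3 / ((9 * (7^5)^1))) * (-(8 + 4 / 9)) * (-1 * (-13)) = -6539015015 / 23143239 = -282.55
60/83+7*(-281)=-163201/83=-1966.28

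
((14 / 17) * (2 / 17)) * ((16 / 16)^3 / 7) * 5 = 20 / 289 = 0.07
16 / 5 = 3.20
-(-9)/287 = 9/287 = 0.03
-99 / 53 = -1.87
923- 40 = 883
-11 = -11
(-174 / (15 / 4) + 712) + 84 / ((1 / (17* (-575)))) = -4102172 / 5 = -820434.40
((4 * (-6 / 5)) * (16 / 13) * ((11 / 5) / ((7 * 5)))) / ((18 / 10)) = -1408 / 6825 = -0.21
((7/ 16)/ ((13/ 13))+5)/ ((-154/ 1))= -87/ 2464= -0.04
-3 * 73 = -219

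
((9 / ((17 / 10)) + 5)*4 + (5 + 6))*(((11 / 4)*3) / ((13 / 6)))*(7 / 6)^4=23426557 / 63648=368.06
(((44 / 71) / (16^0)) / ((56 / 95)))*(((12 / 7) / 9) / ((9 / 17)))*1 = 35530 / 93933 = 0.38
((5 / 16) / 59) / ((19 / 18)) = 45 / 8968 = 0.01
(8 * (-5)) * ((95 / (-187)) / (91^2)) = 0.00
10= 10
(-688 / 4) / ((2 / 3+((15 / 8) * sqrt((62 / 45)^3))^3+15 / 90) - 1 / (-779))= 2962958953364352000 / 16030269216703766311 - 5621699831448277440 * sqrt(310) / 16030269216703766311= -5.99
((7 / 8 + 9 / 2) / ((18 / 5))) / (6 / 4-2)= -215 / 72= -2.99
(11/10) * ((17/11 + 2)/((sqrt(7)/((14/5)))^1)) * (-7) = -28.89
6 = 6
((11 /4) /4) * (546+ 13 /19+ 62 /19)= 114939 /304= 378.09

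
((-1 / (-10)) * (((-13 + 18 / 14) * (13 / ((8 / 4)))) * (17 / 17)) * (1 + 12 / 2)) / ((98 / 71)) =-37843 / 980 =-38.62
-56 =-56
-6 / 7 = -0.86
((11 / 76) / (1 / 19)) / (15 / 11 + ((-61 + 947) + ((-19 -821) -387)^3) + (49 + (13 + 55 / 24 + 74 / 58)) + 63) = -21054 / 14142799161479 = -0.00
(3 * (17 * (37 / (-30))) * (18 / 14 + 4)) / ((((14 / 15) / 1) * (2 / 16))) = -139638 / 49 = -2849.76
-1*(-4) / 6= 2 / 3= 0.67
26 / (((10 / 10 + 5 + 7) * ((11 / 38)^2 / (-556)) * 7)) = -1605728 / 847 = -1895.78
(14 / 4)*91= 637 / 2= 318.50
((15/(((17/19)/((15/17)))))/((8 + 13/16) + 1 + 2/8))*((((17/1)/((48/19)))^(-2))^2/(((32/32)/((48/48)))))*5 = 95551488000/26655093309131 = 0.00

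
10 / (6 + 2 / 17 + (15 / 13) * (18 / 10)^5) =1381250 / 3856499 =0.36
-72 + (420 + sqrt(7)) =sqrt(7) + 348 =350.65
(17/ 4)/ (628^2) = 17/ 1577536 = 0.00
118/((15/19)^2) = 42598/225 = 189.32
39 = 39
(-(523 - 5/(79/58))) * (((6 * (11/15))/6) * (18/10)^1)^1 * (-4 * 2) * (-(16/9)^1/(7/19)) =-156793472/5925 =-26463.03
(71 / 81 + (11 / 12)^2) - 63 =-61.28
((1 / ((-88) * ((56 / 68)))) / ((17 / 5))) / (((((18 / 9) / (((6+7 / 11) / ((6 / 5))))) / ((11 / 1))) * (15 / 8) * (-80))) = 73 / 88704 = 0.00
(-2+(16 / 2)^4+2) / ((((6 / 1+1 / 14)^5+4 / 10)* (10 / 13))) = 0.65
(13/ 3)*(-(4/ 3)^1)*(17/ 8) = -221/ 18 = -12.28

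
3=3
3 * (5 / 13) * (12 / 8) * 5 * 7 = 60.58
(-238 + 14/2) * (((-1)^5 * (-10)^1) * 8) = -18480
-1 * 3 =-3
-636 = -636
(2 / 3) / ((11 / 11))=2 / 3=0.67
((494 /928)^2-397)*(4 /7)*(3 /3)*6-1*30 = -261886029 /188384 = -1390.17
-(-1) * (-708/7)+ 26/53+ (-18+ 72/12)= -41794/371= -112.65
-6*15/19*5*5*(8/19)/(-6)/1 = 3000/361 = 8.31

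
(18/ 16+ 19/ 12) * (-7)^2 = 3185/ 24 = 132.71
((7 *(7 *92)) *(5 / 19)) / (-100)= -1127 / 95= -11.86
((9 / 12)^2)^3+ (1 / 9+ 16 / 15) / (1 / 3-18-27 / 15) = 105379 / 897024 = 0.12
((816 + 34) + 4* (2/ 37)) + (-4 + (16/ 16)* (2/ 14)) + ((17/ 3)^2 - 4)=2038390/ 2331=874.47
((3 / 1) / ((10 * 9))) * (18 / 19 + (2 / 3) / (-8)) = 197 / 6840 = 0.03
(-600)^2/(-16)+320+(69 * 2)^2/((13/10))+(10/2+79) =-96808/13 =-7446.77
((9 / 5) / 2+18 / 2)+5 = 149 / 10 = 14.90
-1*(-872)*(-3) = -2616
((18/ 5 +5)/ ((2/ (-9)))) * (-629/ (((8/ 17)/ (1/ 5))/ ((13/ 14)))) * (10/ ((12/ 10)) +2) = 555896991/ 5600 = 99267.32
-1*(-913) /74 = 913 /74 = 12.34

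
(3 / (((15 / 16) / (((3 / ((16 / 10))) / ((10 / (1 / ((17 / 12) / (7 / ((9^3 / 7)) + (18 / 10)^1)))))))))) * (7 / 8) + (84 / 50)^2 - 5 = -1278572 / 860625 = -1.49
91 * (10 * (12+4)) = 14560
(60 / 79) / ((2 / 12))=360 / 79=4.56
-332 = -332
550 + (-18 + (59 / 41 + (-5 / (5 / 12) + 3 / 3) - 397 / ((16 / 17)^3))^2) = 6669408164219161 / 28202500096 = 236482.87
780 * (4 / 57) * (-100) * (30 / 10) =-312000 / 19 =-16421.05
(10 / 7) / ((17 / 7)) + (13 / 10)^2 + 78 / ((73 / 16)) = 2404329 / 124100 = 19.37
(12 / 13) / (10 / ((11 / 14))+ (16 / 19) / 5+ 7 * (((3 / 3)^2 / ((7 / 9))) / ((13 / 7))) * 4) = 1045 / 36544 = 0.03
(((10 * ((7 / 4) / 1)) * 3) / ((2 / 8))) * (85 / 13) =17850 / 13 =1373.08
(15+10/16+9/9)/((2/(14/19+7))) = 1029/16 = 64.31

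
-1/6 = -0.17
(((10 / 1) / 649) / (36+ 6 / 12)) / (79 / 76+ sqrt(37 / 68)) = 2041360 / 2495299213- 57760 * sqrt(629) / 2495299213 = 0.00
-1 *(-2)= 2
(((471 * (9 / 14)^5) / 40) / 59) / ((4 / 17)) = 0.09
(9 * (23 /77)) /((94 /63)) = 1863 /1034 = 1.80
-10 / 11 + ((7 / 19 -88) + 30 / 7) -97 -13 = -284195 / 1463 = -194.25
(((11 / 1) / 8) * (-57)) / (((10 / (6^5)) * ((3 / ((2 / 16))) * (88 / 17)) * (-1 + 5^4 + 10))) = -78489 / 101440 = -0.77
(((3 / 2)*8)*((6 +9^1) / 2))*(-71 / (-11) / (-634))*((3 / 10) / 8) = -1917 / 55792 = -0.03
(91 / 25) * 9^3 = 66339 / 25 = 2653.56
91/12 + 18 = 25.58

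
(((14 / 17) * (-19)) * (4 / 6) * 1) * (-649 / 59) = 5852 / 51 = 114.75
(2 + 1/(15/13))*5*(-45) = -645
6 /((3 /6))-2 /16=95 /8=11.88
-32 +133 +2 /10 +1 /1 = 511 /5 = 102.20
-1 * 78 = -78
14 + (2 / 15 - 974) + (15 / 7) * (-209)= -147811 / 105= -1407.72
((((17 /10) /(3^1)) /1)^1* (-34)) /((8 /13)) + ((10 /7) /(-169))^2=-5257868173 /167938680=-31.31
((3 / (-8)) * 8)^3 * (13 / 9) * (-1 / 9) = 13 / 3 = 4.33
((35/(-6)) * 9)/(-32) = 105/64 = 1.64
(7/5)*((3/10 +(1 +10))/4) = 791/200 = 3.96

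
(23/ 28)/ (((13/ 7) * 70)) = 23/ 3640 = 0.01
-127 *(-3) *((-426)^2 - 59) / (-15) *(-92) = 2119676228 / 5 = 423935245.60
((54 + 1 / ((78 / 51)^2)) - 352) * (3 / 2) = -603477 / 1352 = -446.36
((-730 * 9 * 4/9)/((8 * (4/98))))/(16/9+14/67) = -10784655/2396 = -4501.11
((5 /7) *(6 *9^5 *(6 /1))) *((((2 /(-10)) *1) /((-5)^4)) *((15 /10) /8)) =-1594323 /17500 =-91.10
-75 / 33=-25 / 11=-2.27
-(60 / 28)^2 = -225 / 49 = -4.59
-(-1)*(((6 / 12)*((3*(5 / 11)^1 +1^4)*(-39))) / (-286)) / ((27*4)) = 13 / 8712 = 0.00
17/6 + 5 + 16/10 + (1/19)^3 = 1941127/205770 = 9.43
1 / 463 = 0.00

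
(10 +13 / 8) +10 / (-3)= 199 / 24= 8.29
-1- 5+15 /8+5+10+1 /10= 439 /40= 10.98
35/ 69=0.51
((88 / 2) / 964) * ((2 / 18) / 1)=11 / 2169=0.01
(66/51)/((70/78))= 858/595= 1.44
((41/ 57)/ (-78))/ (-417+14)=41/ 1791738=0.00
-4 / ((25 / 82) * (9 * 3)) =-328 / 675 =-0.49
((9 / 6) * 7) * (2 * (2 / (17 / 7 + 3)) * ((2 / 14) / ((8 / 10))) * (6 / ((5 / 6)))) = 189 / 19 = 9.95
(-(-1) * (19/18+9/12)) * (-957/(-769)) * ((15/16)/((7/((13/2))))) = 1347775/689024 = 1.96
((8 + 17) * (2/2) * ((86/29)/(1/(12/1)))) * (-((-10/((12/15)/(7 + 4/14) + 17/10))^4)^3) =-7988437084891032522505800000000000000000000000000/11087111374406350796896692093521185709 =-720515634336.61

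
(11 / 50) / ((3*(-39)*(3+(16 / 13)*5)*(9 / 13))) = -143 / 481950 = -0.00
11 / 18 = 0.61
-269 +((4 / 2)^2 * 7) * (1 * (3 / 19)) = -5027 / 19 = -264.58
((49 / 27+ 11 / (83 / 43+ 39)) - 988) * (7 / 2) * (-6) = 29814113 / 1440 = 20704.25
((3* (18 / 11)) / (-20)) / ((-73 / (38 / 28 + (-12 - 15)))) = -9693 / 112420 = -0.09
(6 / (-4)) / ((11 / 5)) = -15 / 22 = -0.68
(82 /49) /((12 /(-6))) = -0.84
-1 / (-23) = 1 / 23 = 0.04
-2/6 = -1/3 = -0.33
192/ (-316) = -48/ 79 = -0.61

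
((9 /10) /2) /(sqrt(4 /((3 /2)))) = 0.28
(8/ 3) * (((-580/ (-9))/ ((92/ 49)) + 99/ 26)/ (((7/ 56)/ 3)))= 6567136/ 2691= 2440.41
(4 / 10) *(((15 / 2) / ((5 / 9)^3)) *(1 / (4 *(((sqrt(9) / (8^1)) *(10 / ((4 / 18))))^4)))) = 1024 / 18984375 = 0.00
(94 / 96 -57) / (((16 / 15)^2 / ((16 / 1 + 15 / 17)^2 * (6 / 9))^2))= -456098241523225 / 256576512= -1777630.53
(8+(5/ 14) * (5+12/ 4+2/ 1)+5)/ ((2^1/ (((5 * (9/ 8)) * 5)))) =6525/ 28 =233.04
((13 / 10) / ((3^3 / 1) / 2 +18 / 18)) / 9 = 13 / 1305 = 0.01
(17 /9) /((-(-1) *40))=17 /360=0.05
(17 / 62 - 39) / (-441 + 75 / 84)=33614 / 382013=0.09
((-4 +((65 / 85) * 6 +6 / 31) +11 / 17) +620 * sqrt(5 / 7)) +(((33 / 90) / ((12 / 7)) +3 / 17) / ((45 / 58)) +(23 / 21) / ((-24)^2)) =924574307 / 478094400 +620 * sqrt(35) / 7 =525.93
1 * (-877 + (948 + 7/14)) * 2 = 143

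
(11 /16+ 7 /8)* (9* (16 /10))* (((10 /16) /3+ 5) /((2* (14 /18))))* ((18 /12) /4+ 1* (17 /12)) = 134.97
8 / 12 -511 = -1531 / 3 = -510.33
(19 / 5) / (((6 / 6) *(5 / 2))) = 38 / 25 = 1.52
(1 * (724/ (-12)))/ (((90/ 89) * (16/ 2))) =-16109/ 2160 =-7.46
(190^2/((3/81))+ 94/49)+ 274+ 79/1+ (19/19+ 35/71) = 3392221255/3479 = 975056.41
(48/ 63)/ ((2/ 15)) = 40/ 7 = 5.71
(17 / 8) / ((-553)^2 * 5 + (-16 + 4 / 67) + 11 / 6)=3417 / 2458681676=0.00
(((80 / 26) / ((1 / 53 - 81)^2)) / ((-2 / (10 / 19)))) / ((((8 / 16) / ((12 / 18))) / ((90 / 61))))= -4213500 / 17347074043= -0.00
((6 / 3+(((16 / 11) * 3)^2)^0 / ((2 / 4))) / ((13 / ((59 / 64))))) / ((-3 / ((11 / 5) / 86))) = -649 / 268320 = -0.00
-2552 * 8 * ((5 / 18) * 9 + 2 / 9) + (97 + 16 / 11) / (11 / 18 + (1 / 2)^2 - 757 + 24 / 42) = -1047621087380 / 18849897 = -55577.02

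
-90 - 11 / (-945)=-89.99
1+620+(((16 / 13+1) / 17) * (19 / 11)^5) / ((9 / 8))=199499657587 / 320330439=622.79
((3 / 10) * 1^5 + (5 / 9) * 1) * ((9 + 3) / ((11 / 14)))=196 / 15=13.07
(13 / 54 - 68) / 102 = -3659 / 5508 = -0.66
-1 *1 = -1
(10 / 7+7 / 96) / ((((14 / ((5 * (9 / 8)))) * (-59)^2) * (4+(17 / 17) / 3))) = 45405 / 1135307264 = 0.00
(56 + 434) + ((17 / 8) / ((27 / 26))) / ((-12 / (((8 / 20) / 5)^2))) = 99224779 / 202500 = 490.00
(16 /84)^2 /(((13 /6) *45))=32 /85995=0.00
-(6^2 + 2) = -38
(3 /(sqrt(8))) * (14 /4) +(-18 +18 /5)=-72 /5 +21 * sqrt(2) /8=-10.69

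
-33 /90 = -11 /30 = -0.37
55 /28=1.96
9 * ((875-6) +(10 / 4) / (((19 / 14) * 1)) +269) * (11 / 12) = 714681 / 76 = 9403.70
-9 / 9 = -1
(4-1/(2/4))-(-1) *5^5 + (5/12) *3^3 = 12553/4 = 3138.25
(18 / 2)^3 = 729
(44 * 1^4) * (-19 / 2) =-418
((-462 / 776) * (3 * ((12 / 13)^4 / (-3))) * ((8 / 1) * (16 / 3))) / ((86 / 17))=434294784 / 119127931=3.65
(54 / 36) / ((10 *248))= 3 / 4960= 0.00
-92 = -92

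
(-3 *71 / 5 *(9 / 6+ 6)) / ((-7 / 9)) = 5751 / 14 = 410.79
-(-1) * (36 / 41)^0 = 1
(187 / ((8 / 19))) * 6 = 10659 / 4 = 2664.75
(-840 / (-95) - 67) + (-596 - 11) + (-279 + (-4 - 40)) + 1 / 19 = -18774 / 19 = -988.11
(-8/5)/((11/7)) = -56/55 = -1.02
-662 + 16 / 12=-1982 / 3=-660.67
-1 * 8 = -8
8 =8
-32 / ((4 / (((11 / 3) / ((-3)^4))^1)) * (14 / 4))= -176 / 1701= -0.10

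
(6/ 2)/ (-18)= -1/ 6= -0.17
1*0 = 0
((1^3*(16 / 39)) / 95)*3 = 16 / 1235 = 0.01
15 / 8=1.88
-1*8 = -8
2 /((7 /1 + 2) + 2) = 2 /11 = 0.18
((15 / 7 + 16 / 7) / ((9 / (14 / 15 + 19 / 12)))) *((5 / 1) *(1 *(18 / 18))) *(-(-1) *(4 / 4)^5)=4681 / 756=6.19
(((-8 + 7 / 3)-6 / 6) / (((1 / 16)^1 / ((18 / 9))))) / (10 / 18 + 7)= -480 / 17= -28.24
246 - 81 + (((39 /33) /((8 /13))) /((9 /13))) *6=23977 /132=181.64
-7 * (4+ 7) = -77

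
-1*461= -461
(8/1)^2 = 64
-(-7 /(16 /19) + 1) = 117 /16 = 7.31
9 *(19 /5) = 171 /5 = 34.20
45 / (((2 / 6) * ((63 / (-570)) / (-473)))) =4044150 / 7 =577735.71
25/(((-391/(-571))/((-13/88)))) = -185575/34408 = -5.39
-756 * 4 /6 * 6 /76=-756 /19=-39.79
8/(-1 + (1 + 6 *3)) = 4/9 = 0.44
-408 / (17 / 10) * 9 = -2160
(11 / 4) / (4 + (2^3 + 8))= 11 / 80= 0.14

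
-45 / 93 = -15 / 31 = -0.48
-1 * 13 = -13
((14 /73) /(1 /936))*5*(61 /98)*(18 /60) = 85644 /511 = 167.60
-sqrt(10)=-3.16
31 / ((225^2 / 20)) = 0.01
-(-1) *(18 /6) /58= 3 /58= 0.05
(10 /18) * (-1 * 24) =-40 /3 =-13.33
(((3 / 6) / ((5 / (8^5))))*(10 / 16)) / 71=2048 / 71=28.85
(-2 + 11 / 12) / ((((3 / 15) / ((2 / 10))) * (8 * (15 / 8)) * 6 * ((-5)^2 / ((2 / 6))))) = -13 / 81000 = -0.00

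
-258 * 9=-2322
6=6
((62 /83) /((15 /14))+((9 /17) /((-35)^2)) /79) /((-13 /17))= -285604621 /313260675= -0.91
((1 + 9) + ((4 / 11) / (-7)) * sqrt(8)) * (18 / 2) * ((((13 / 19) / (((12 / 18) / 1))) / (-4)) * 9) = -15795 / 76 + 3159 * sqrt(2) / 1463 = -204.78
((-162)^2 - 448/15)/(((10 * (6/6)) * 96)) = 98303/3600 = 27.31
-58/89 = -0.65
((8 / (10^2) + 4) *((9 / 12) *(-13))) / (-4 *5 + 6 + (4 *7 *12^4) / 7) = -1989 / 4146500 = -0.00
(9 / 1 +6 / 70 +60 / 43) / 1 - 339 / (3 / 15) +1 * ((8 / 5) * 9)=-2513529 / 1505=-1670.12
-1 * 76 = -76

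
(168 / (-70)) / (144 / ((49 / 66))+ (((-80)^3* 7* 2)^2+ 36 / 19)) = -2793 / 59793735680227925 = -0.00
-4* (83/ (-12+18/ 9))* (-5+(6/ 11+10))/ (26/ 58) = 410.70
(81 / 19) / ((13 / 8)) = 648 / 247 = 2.62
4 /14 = 2 /7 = 0.29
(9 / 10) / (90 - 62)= 9 / 280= 0.03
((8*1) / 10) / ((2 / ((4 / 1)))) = 8 / 5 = 1.60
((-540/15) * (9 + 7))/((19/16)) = -9216/19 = -485.05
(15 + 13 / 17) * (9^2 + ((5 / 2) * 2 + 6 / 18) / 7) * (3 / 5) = 27068 / 35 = 773.37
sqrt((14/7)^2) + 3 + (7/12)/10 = 607/120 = 5.06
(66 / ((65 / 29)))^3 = 7011739944 / 274625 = 25532.05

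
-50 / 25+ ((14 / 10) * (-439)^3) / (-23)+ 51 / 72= 14213555627 / 2760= 5149839.00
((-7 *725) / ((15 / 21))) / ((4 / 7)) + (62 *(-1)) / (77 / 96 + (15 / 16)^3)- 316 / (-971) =-967869931705 / 77606204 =-12471.55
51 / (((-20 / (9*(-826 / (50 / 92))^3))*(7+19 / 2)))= 4196382547531104 / 859375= 4883063328.04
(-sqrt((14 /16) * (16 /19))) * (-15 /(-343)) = -15 * sqrt(266) /6517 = -0.04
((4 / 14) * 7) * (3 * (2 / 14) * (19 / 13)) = 114 / 91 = 1.25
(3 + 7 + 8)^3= 5832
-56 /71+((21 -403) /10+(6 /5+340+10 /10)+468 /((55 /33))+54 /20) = 83313 /142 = 586.71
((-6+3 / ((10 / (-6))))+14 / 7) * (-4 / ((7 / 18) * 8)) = 261 / 35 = 7.46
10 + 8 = 18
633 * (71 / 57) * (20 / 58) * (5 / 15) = 149810 / 1653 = 90.63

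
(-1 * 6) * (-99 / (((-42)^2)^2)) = 11 / 57624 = 0.00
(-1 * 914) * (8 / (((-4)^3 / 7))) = 3199 / 4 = 799.75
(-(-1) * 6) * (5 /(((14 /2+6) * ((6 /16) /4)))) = 320 /13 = 24.62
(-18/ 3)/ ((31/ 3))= -18/ 31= -0.58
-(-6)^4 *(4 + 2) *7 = -54432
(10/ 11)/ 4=5/ 22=0.23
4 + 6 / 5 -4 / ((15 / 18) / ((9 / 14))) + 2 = 144 / 35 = 4.11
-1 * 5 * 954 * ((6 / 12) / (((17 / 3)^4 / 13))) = -2511405 / 83521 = -30.07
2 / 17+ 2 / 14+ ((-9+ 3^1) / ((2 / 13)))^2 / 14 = 25919 / 238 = 108.90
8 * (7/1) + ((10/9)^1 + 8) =586/9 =65.11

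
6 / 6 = 1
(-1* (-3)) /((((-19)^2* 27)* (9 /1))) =1 /29241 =0.00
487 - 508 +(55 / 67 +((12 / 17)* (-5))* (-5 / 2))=-12934 / 1139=-11.36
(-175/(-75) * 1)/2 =7/6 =1.17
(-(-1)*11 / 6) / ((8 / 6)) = 11 / 8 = 1.38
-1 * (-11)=11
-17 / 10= -1.70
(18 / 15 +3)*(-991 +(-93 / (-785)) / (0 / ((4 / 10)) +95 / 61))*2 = -3103722384 / 372875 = -8323.76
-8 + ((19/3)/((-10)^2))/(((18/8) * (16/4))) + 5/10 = -20231/2700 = -7.49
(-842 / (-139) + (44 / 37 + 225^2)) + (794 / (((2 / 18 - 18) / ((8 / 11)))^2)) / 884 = 180498306774113777 / 3564888249923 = 50632.25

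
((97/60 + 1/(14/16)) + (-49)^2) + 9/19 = 19185781/7980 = 2404.23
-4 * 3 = -12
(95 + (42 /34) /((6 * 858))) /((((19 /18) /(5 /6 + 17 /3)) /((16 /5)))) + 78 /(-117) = 99732962 /53295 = 1871.34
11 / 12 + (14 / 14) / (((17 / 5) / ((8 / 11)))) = 2537 / 2244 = 1.13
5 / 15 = 1 / 3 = 0.33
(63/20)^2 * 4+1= 40.69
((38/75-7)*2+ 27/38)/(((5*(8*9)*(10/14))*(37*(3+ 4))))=-34987/189810000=-0.00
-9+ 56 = 47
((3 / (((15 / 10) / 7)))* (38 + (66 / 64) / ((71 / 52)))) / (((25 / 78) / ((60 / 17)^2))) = 432687528 / 20519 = 21087.16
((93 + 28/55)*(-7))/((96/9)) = -108003/1760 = -61.37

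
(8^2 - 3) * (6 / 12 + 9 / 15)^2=7381 / 100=73.81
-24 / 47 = -0.51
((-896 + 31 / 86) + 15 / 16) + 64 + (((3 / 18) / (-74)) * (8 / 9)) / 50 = -14273787613 / 17182800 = -830.70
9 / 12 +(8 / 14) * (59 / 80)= 41 / 35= 1.17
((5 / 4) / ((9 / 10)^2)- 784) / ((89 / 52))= -3295708 / 7209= -457.17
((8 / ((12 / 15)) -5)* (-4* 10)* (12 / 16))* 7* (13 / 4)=-6825 / 2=-3412.50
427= 427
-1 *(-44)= 44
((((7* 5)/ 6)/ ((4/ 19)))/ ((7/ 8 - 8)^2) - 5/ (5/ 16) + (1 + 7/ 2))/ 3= -11239/ 3078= -3.65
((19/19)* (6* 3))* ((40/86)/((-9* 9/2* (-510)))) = 8/19737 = 0.00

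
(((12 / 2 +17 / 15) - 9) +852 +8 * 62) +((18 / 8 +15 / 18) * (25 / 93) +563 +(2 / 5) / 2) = 2131741 / 1116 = 1910.16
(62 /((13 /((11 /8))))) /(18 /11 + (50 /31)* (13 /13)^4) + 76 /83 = 14030139 /4782128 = 2.93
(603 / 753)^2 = 40401 / 63001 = 0.64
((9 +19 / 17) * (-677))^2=13559205136 / 289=46917664.83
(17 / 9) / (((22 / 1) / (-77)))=-119 / 18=-6.61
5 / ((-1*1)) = -5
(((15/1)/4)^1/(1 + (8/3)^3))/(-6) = -135/4312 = -0.03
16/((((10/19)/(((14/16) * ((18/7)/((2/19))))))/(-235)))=-152703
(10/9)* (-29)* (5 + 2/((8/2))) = -1595/9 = -177.22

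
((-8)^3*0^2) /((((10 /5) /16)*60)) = 0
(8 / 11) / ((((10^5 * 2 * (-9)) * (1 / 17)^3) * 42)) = -4913 / 103950000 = -0.00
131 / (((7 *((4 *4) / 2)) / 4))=131 / 14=9.36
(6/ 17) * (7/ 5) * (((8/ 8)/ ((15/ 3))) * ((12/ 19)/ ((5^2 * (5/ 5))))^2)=6048/ 95890625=0.00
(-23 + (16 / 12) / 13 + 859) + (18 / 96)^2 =8347999 / 9984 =836.14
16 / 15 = 1.07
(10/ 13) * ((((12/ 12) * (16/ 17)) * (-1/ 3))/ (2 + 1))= -160/ 1989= -0.08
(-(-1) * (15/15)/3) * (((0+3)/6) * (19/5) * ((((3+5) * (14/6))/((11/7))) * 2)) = 7448/495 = 15.05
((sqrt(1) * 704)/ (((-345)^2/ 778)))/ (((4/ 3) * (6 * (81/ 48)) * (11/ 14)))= 1394176/ 3213675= 0.43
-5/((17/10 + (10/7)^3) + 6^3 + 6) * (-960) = 5488000/259097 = 21.18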